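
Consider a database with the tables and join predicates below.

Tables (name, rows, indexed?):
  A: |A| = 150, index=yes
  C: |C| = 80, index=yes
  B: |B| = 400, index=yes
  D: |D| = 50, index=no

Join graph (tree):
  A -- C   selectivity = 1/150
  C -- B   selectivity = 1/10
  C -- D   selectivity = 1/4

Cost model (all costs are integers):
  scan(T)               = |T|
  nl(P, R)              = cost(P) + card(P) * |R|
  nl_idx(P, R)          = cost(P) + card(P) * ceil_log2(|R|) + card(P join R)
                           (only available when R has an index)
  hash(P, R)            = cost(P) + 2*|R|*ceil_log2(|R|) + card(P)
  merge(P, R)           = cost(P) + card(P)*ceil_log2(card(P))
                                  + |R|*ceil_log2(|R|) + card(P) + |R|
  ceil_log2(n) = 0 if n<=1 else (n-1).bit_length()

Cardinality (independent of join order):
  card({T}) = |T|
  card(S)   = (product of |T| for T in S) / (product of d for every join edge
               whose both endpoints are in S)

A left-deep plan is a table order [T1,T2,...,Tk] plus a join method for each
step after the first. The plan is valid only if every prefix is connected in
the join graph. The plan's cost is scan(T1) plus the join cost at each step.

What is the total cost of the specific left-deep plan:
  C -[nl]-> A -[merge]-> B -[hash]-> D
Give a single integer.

step 1: scan C: cost=80, card=80
step 2: join A via nl
    card(P join A) = 80*150/(150) = 80
    cost = 80 + 80*150 = 12080
step 3: join B via merge
    card(P join B) = 80*400/(10) = 3200
    cost = 12080 + 80*7 + 400*9 + 80 + 400 = 16720
step 4: join D via hash
    card(P join D) = 3200*50/(4) = 40000
    cost = 16720 + 2*50*6 + 3200 = 20520

20520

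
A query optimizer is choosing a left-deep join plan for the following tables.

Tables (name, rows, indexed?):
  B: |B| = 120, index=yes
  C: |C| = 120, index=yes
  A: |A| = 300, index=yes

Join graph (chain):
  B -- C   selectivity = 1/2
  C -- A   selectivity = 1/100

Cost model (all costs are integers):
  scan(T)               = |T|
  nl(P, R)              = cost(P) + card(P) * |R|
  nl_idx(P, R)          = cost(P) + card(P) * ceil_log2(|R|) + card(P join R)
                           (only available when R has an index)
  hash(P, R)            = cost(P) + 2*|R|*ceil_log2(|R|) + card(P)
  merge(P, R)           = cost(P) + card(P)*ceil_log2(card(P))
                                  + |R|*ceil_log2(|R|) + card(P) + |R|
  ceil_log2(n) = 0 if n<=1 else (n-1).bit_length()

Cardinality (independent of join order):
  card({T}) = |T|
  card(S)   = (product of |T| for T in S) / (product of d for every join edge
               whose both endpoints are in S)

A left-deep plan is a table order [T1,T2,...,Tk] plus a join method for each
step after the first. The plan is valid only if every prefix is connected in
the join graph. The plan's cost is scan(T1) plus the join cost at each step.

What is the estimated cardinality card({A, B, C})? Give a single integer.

Tables in S: A(300), B(120), C(120)
Edges inside S: B-C(d=2), C-A(d=100)
numerator = 300 * 120 * 120 = 4320000
denominator = 2 * 100 = 200
card(S) = 4320000 / 200 = 21600

21600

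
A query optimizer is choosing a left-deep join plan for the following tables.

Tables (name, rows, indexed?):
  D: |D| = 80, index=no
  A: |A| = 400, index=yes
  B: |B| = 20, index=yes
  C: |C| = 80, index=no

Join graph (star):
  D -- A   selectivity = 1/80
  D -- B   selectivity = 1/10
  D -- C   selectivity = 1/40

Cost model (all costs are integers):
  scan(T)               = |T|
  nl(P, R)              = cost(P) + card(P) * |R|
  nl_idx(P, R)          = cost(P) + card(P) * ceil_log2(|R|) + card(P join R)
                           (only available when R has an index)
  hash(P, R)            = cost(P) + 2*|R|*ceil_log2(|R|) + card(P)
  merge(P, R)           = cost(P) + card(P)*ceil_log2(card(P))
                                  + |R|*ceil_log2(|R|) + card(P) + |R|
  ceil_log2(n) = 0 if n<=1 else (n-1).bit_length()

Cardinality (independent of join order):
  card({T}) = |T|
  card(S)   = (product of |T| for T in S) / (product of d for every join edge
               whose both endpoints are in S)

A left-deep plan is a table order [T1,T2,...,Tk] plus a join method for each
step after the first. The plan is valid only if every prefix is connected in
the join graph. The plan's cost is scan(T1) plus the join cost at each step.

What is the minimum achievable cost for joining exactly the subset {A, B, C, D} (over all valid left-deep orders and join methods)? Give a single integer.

Selinger DP over subsets of {A,B,C,D}:
  {D}: scan cost=80, card=80
  {A}: scan cost=400, card=400
  {B}: scan cost=20, card=20
  {C}: scan cost=80, card=80
  {AD}: card=400; try (A,nl_idx)→1200, (D,hash)→1920, (A,merge)→4720, (D,merge)→5040, (A,hash)→7360, (A,nl)→32080 …(+1); best=1200 via (A,nl_idx)
  {BD}: card=160; try (B,hash)→360, (B,nl_idx)→640, (D,merge)→780, (B,merge)→840, (D,hash)→1160, (D,nl)→1620 …(+1); best=360 via (B,hash)
  {CD}: card=160; try (D,hash)→1280, (C,hash)→1280, (D,merge)→1360, (C,merge)→1360, (D,nl)→6480, (C,nl)→6480; best=1280 via (D,hash)
  {ABD}: card=800; try (B,hash)→1800, (A,nl_idx)→2600, (B,nl_idx)→4000, (B,merge)→5320, (A,merge)→5800, (A,hash)→7720 …(+2); best=1800 via (B,hash)
  {ACD}: card=800; try (C,hash)→2720, (A,nl_idx)→3520, (C,merge)→5840, (A,merge)→6720, (A,hash)→8640, (C,nl)→33200 …(+1); best=2720 via (C,hash)
  {BCD}: card=320; try (C,hash)→1640, (B,hash)→1640, (B,nl_idx)→2400, (C,merge)→2440, (B,merge)→2840, (B,nl)→4480 …(+1); best=1640 via (C,hash)
  {ABCD}: card=1600; try (C,hash)→3720, (B,hash)→3720, (A,nl_idx)→6120, (B,nl_idx)→8320, (A,merge)→8840, (A,hash)→9160 …(+5); best=3720 via (C,hash)

3720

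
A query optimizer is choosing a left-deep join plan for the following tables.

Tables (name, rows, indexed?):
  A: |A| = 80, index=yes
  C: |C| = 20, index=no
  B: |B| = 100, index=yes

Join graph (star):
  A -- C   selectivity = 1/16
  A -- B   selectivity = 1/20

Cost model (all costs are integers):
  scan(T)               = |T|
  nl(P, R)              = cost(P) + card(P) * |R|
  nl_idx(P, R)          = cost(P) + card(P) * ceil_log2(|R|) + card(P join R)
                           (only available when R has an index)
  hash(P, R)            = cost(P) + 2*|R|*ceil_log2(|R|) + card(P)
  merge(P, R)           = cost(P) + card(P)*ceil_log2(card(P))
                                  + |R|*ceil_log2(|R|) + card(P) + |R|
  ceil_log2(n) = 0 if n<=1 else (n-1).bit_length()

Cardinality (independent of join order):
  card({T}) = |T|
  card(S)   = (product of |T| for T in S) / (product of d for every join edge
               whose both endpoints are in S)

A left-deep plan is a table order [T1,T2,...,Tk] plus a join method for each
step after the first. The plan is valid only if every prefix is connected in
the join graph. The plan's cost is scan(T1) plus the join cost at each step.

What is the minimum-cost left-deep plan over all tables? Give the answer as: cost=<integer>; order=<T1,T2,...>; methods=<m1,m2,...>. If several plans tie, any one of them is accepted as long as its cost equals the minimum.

cost=1460; order=C,A,B; methods=nl_idx,nl_idx

Selinger DP (subsets sized 1..n):
  {A}: scan cost=80, card=80
  {C}: scan cost=20, card=20
  {B}: scan cost=100, card=100
  {AC}: card=100; try (A,nl_idx)→260, (C,hash)→360, (A,merge)→780, (C,merge)→840, (A,hash)→1160, (A,nl)→1620 …(+1); best=260 via (A,nl_idx)
  {AB}: card=400; try (B,nl_idx)→1040, (A,nl_idx)→1200, (A,hash)→1320, (B,merge)→1520, (A,merge)→1540, (B,hash)→1560 …(+2); best=1040 via (B,nl_idx)
  {ABC}: card=500; try (B,nl_idx)→1460, (C,hash)→1640, (B,hash)→1760, (B,merge)→1860, (C,merge)→5160, (C,nl)→9040 …(+1); best=1460 via (B,nl_idx)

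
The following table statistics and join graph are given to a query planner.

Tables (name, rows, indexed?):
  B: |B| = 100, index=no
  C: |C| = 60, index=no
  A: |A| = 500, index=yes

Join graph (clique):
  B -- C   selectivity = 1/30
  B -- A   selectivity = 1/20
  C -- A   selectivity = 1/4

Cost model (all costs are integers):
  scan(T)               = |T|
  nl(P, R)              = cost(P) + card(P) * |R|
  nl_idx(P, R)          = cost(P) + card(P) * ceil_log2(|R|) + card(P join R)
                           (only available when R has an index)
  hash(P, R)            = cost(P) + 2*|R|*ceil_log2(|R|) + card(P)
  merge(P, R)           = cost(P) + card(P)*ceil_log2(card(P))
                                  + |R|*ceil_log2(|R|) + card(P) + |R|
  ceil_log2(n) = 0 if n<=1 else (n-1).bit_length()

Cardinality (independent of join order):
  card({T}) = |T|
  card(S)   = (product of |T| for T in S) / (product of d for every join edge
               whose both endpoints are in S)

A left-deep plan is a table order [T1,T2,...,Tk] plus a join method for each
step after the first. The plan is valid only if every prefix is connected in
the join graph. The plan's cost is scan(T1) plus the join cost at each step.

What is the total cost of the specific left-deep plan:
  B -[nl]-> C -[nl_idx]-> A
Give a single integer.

9150

step 1: scan B: cost=100, card=100
step 2: join C via nl
    card(P join C) = 100*60/(30) = 200
    cost = 100 + 100*60 = 6100
step 3: join A via nl_idx
    card(P join A) = 200*500/(20*4) = 1250
    cost = 6100 + 200*9 + 1250 = 9150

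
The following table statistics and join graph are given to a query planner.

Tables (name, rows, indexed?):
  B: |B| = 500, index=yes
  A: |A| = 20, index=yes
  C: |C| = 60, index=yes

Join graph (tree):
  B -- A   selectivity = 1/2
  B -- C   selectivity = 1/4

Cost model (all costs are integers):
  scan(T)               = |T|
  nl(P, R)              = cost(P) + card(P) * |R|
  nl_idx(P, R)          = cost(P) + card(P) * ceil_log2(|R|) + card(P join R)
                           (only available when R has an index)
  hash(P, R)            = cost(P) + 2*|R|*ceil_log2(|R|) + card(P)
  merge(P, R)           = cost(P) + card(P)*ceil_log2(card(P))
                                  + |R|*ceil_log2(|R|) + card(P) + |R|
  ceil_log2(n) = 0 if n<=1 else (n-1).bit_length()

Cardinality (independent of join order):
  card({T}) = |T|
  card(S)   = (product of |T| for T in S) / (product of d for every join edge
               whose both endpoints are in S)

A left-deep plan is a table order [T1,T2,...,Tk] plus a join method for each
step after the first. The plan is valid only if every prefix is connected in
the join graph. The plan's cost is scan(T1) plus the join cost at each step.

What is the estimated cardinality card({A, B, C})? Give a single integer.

Tables in S: A(20), B(500), C(60)
Edges inside S: B-A(d=2), B-C(d=4)
numerator = 20 * 500 * 60 = 600000
denominator = 2 * 4 = 8
card(S) = 600000 / 8 = 75000

75000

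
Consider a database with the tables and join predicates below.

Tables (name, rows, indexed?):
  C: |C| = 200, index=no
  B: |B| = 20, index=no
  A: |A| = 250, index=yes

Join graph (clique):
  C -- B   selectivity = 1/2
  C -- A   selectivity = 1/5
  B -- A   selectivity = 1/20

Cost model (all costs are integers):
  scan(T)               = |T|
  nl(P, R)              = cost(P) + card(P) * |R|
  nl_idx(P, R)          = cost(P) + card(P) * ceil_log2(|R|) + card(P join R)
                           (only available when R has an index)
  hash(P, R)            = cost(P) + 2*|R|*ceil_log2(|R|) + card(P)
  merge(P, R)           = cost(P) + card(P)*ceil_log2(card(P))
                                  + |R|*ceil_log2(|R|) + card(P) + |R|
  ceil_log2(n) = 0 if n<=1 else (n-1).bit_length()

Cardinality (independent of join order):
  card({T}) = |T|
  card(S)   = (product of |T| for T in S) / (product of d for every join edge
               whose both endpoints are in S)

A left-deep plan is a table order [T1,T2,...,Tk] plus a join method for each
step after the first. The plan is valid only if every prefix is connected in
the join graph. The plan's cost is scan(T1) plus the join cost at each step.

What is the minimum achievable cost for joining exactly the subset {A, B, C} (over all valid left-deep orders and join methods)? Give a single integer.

3880

Selinger DP over subsets of {A,B,C}:
  {C}: scan cost=200, card=200
  {B}: scan cost=20, card=20
  {A}: scan cost=250, card=250
  {BC}: card=2000; try (B,hash)→600, (C,merge)→1940, (B,merge)→2120, (C,hash)→3240, (C,nl)→4020, (B,nl)→4200; best=600 via (B,hash)
  {AC}: card=10000; try (C,hash)→3700, (A,merge)→4250, (C,merge)→4300, (A,hash)→4400, (A,nl_idx)→11800, (A,nl)→50200 …(+1); best=3700 via (C,hash)
  {AB}: card=250; try (A,nl_idx)→430, (B,hash)→700, (A,merge)→2390, (B,merge)→2620, (A,hash)→4040, (A,nl)→5020 …(+1); best=430 via (A,nl_idx)
  {ABC}: card=5000; try (C,hash)→3880, (C,merge)→4480, (A,hash)→6600, (B,hash)→13900, (A,nl_idx)→21600, (A,merge)→26850 …(+4); best=3880 via (C,hash)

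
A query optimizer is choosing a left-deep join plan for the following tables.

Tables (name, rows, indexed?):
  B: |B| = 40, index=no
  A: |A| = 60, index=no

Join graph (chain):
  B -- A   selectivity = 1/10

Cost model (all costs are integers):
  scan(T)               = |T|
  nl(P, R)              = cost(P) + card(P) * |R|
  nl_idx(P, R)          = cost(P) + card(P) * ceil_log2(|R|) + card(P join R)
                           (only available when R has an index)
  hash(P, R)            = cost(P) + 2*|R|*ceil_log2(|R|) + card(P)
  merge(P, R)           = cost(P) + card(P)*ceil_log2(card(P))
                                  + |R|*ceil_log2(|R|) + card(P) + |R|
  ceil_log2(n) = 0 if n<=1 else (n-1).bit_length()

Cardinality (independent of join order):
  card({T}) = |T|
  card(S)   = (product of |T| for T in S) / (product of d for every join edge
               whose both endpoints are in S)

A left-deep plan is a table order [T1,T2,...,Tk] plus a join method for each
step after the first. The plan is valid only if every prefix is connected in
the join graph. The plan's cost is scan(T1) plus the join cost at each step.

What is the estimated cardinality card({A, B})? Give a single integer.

Tables in S: A(60), B(40)
Edges inside S: B-A(d=10)
numerator = 60 * 40 = 2400
denominator = 10 = 10
card(S) = 2400 / 10 = 240

240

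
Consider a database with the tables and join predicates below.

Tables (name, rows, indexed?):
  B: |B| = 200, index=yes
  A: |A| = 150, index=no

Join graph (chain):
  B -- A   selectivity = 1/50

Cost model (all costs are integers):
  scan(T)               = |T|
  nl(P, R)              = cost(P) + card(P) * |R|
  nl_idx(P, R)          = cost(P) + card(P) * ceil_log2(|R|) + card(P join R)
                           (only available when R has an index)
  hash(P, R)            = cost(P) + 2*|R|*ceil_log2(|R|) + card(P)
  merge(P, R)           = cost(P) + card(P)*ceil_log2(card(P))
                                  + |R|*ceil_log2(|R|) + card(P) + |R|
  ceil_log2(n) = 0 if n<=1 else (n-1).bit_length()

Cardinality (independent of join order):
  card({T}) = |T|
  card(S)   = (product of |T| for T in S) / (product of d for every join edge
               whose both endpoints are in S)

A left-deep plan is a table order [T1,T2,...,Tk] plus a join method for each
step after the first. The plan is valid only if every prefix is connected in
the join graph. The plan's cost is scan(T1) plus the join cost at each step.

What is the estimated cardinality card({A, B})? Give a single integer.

Tables in S: A(150), B(200)
Edges inside S: B-A(d=50)
numerator = 150 * 200 = 30000
denominator = 50 = 50
card(S) = 30000 / 50 = 600

600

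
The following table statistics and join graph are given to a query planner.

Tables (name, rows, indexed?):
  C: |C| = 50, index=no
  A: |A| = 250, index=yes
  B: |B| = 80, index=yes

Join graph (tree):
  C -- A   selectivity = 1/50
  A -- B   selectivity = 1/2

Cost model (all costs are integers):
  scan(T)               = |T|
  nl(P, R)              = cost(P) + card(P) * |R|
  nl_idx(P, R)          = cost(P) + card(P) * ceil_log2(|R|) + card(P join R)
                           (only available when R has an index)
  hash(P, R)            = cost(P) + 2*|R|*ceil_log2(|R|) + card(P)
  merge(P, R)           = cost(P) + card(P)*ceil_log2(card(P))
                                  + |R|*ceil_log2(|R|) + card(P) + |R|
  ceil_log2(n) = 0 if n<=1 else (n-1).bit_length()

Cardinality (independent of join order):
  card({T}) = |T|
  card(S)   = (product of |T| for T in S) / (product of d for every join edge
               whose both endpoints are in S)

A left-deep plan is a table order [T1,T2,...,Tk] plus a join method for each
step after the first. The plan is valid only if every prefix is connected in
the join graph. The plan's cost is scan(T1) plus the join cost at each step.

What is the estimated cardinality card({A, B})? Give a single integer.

10000

Tables in S: A(250), B(80)
Edges inside S: A-B(d=2)
numerator = 250 * 80 = 20000
denominator = 2 = 2
card(S) = 20000 / 2 = 10000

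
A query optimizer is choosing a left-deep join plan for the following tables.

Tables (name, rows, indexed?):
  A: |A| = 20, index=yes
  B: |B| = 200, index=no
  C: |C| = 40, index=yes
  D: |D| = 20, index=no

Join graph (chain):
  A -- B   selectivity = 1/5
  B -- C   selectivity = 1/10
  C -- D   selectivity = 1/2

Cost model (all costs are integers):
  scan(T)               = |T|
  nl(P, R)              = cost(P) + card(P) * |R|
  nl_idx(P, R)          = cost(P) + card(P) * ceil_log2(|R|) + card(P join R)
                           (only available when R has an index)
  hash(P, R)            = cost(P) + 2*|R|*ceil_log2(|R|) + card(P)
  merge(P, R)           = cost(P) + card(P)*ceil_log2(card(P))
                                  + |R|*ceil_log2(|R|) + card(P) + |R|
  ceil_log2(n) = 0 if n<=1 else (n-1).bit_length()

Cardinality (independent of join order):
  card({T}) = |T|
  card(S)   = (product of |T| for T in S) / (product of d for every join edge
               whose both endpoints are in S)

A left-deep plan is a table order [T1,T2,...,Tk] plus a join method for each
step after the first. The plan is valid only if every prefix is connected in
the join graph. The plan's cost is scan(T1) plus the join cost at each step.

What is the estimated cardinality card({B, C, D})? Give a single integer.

8000

Tables in S: B(200), C(40), D(20)
Edges inside S: B-C(d=10), C-D(d=2)
numerator = 200 * 40 * 20 = 160000
denominator = 10 * 2 = 20
card(S) = 160000 / 20 = 8000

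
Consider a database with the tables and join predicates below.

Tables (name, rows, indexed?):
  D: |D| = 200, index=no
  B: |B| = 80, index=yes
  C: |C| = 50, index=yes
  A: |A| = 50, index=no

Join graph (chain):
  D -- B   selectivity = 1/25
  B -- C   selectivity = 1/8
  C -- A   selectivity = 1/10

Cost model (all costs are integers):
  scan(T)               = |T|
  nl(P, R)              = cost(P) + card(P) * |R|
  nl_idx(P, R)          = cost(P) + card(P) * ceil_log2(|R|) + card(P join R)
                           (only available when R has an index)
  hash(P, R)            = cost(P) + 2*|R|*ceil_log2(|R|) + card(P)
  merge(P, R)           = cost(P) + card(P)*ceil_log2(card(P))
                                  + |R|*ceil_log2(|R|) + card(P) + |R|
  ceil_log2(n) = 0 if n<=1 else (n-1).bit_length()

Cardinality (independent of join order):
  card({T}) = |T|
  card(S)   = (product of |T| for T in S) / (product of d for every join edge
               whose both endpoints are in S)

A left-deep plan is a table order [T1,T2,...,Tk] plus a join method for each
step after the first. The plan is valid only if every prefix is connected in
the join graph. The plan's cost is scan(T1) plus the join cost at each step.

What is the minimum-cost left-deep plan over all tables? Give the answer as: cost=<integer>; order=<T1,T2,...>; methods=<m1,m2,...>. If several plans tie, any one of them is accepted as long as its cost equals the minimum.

cost=7360; order=D,B,C,A; methods=hash,hash,hash

Selinger DP (subsets sized 1..n):
  {D}: scan cost=200, card=200
  {B}: scan cost=80, card=80
  {C}: scan cost=50, card=50
  {A}: scan cost=50, card=50
  {BD}: card=640; try (B,hash)→1520, (B,nl_idx)→2240, (D,merge)→2520, (B,merge)→2640, (D,hash)→3360, (D,nl)→16080 …(+1); best=1520 via (B,hash)
  {BC}: card=500; try (C,hash)→760, (B,nl_idx)→900, (B,merge)→1040, (C,nl_idx)→1060, (C,merge)→1070, (B,hash)→1220 …(+2); best=760 via (C,hash)
  {AC}: card=250; try (C,nl_idx)→600, (C,hash)→700, (A,hash)→700, (C,merge)→750, (A,merge)→750, (C,nl)→2550 …(+1); best=600 via (C,nl_idx)
  {BCD}: card=4000; try (C,hash)→2760, (D,hash)→4460, (D,merge)→7560, (C,merge)→8910, (C,nl_idx)→9360, (C,nl)→33520 …(+1); best=2760 via (C,hash)
  {ABC}: card=2500; try (A,hash)→1860, (B,hash)→1970, (B,merge)→3490, (B,nl_idx)→4850, (A,merge)→6110, (B,nl)→20600 …(+1); best=1860 via (A,hash)
  {ABCD}: card=20000; try (A,hash)→7360, (D,hash)→7560, (D,merge)→36160, (A,merge)→55110, (A,nl)→202760, (D,nl)→501860; best=7360 via (A,hash)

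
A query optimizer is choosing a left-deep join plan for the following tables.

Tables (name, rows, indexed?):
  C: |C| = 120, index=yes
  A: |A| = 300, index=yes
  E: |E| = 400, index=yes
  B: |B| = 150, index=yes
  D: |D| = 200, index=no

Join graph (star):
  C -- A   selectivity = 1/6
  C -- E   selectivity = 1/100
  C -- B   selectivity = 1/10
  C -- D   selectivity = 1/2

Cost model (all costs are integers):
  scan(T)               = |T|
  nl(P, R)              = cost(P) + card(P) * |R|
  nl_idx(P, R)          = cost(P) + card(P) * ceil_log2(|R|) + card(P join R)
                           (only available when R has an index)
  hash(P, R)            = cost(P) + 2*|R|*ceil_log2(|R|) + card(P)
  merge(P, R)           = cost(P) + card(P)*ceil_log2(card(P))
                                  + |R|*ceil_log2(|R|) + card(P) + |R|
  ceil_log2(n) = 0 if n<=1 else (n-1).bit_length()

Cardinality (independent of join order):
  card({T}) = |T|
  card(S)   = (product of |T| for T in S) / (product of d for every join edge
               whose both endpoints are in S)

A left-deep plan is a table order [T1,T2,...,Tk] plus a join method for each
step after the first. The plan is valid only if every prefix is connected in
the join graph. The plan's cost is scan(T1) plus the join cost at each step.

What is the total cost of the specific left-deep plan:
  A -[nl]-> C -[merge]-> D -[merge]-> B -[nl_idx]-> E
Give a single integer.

step 1: scan A: cost=300, card=300
step 2: join C via nl
    card(P join C) = 300*120/(6) = 6000
    cost = 300 + 300*120 = 36300
step 3: join D via merge
    card(P join D) = 6000*200/(2) = 600000
    cost = 36300 + 6000*13 + 200*8 + 6000 + 200 = 122100
step 4: join B via merge
    card(P join B) = 600000*150/(10) = 9000000
    cost = 122100 + 600000*20 + 150*8 + 600000 + 150 = 12723450
step 5: join E via nl_idx
    card(P join E) = 9000000*400/(100) = 36000000
    cost = 12723450 + 9000000*9 + 36000000 = 129723450

129723450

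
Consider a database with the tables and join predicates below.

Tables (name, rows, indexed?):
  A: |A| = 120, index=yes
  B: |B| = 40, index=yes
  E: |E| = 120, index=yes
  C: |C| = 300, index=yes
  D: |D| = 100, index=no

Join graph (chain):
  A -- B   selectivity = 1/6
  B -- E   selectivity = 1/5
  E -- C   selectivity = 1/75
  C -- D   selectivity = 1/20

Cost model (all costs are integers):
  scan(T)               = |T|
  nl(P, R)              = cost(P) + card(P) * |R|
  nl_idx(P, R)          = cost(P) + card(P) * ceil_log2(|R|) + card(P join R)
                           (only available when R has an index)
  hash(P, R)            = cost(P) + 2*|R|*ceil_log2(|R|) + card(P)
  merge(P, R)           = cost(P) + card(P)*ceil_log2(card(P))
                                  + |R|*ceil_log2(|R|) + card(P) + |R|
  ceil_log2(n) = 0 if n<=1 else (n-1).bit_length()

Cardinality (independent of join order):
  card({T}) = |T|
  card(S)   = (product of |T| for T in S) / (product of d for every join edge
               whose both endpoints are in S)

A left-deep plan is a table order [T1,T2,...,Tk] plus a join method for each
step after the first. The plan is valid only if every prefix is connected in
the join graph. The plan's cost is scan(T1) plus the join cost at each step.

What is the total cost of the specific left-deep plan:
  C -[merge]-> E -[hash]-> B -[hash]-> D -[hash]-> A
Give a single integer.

step 1: scan C: cost=300, card=300
step 2: join E via merge
    card(P join E) = 300*120/(75) = 480
    cost = 300 + 300*9 + 120*7 + 300 + 120 = 4260
step 3: join B via hash
    card(P join B) = 480*40/(5) = 3840
    cost = 4260 + 2*40*6 + 480 = 5220
step 4: join D via hash
    card(P join D) = 3840*100/(20) = 19200
    cost = 5220 + 2*100*7 + 3840 = 10460
step 5: join A via hash
    card(P join A) = 19200*120/(6) = 384000
    cost = 10460 + 2*120*7 + 19200 = 31340

31340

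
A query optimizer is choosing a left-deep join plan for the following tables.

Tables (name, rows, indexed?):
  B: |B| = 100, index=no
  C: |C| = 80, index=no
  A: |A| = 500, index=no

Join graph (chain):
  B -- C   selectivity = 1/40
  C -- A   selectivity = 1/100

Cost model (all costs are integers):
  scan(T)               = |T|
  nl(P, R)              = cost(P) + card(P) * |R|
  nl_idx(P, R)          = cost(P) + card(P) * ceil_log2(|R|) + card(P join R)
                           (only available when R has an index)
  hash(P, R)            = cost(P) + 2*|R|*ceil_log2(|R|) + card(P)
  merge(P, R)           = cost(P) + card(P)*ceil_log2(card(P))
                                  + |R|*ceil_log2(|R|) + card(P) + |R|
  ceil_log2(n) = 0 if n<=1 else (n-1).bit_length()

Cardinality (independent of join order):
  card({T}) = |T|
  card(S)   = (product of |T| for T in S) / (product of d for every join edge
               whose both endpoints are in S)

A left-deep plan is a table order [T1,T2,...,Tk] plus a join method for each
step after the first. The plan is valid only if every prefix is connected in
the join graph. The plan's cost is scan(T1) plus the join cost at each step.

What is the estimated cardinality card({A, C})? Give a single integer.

Tables in S: A(500), C(80)
Edges inside S: C-A(d=100)
numerator = 500 * 80 = 40000
denominator = 100 = 100
card(S) = 40000 / 100 = 400

400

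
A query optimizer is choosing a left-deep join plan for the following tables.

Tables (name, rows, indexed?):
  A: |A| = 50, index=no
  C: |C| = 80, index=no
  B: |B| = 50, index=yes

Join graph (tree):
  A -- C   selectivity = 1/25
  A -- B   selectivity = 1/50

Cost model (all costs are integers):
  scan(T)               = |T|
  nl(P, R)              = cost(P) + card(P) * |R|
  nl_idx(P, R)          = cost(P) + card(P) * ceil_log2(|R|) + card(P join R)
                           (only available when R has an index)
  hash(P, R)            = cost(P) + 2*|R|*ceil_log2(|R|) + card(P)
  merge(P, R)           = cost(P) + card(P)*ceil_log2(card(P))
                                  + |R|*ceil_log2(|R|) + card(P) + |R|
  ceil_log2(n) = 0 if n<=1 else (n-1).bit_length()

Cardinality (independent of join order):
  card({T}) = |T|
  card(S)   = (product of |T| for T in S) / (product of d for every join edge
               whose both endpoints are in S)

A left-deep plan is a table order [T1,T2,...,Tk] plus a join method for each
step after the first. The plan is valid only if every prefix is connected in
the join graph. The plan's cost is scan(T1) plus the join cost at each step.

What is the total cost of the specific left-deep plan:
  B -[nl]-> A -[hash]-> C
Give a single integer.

3720

step 1: scan B: cost=50, card=50
step 2: join A via nl
    card(P join A) = 50*50/(50) = 50
    cost = 50 + 50*50 = 2550
step 3: join C via hash
    card(P join C) = 50*80/(25) = 160
    cost = 2550 + 2*80*7 + 50 = 3720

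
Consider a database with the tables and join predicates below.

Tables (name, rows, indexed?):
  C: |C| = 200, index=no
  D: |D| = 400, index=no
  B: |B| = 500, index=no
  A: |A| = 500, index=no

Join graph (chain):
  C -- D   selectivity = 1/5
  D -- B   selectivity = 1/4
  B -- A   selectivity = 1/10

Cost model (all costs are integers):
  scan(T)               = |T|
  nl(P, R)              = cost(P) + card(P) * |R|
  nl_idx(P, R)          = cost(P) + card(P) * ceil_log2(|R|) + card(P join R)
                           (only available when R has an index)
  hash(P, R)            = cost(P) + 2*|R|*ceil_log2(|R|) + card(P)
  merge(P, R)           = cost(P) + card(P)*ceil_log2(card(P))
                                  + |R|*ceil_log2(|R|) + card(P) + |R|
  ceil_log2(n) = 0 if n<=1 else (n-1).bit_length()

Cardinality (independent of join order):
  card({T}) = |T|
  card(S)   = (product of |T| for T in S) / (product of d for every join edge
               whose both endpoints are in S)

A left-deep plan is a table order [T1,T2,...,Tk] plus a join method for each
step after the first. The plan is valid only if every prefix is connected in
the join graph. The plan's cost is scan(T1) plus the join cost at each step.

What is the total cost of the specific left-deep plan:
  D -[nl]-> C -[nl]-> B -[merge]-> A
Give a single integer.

52085400

step 1: scan D: cost=400, card=400
step 2: join C via nl
    card(P join C) = 400*200/(5) = 16000
    cost = 400 + 400*200 = 80400
step 3: join B via nl
    card(P join B) = 16000*500/(4) = 2000000
    cost = 80400 + 16000*500 = 8080400
step 4: join A via merge
    card(P join A) = 2000000*500/(10) = 100000000
    cost = 8080400 + 2000000*21 + 500*9 + 2000000 + 500 = 52085400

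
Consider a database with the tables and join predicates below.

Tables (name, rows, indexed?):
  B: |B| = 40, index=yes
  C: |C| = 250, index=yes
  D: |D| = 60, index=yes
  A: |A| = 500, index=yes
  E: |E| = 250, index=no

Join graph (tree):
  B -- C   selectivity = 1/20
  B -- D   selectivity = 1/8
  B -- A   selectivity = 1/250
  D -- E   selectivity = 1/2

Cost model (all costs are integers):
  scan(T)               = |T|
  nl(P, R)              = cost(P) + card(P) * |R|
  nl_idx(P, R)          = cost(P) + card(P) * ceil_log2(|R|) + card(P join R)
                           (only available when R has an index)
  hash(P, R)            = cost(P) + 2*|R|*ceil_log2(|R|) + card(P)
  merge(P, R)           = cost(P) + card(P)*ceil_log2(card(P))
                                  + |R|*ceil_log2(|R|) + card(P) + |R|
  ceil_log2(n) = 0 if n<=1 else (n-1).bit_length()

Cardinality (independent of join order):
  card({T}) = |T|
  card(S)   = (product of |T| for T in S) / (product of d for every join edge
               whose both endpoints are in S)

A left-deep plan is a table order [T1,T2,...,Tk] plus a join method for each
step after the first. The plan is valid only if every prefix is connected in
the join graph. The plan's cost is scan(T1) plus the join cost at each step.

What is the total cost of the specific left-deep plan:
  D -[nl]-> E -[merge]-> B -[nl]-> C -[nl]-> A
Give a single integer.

step 1: scan D: cost=60, card=60
step 2: join E via nl
    card(P join E) = 60*250/(2) = 7500
    cost = 60 + 60*250 = 15060
step 3: join B via merge
    card(P join B) = 7500*40/(8) = 37500
    cost = 15060 + 7500*13 + 40*6 + 7500 + 40 = 120340
step 4: join C via nl
    card(P join C) = 37500*250/(20) = 468750
    cost = 120340 + 37500*250 = 9495340
step 5: join A via nl
    card(P join A) = 468750*500/(250) = 937500
    cost = 9495340 + 468750*500 = 243870340

243870340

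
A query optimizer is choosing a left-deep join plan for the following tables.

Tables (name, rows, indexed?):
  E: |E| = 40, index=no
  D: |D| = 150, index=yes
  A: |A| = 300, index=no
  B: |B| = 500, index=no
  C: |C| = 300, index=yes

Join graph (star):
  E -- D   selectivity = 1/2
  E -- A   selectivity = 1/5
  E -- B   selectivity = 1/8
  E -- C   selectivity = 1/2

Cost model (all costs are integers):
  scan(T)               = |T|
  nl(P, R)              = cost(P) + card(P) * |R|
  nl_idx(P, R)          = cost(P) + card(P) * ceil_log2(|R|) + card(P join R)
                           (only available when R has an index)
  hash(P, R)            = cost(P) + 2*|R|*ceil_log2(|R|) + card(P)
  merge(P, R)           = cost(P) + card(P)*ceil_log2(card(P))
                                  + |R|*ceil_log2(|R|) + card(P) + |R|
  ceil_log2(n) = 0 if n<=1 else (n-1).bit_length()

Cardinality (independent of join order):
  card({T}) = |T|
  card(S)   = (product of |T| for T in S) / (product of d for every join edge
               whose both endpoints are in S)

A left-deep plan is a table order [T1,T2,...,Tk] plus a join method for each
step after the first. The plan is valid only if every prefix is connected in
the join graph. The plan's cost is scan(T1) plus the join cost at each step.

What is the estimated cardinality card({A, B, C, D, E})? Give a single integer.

Tables in S: A(300), B(500), C(300), D(150), E(40)
Edges inside S: E-D(d=2), E-A(d=5), E-B(d=8), E-C(d=2)
numerator = 300 * 500 * 300 * 150 * 40 = 270000000000
denominator = 2 * 5 * 8 * 2 = 160
card(S) = 270000000000 / 160 = 1687500000

1687500000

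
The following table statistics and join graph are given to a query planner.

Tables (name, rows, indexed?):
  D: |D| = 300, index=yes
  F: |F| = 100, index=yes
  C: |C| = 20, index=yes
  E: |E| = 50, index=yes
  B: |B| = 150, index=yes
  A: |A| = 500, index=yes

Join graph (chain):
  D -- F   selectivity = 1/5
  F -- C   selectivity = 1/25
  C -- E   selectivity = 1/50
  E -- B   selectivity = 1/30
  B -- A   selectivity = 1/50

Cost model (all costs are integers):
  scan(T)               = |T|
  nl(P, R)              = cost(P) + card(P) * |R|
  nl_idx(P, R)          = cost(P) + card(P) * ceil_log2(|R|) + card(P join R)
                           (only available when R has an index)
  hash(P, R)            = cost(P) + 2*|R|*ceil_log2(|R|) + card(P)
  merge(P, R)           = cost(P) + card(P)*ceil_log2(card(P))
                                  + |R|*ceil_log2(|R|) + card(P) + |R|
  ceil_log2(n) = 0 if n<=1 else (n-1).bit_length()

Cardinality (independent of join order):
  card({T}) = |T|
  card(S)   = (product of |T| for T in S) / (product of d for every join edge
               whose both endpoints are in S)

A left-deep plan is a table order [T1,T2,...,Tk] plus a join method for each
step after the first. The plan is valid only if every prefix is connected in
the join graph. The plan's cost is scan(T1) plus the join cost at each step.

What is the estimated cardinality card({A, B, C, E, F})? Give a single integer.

Tables in S: A(500), B(150), C(20), E(50), F(100)
Edges inside S: F-C(d=25), C-E(d=50), E-B(d=30), B-A(d=50)
numerator = 500 * 150 * 20 * 50 * 100 = 7500000000
denominator = 25 * 50 * 30 * 50 = 1875000
card(S) = 7500000000 / 1875000 = 4000

4000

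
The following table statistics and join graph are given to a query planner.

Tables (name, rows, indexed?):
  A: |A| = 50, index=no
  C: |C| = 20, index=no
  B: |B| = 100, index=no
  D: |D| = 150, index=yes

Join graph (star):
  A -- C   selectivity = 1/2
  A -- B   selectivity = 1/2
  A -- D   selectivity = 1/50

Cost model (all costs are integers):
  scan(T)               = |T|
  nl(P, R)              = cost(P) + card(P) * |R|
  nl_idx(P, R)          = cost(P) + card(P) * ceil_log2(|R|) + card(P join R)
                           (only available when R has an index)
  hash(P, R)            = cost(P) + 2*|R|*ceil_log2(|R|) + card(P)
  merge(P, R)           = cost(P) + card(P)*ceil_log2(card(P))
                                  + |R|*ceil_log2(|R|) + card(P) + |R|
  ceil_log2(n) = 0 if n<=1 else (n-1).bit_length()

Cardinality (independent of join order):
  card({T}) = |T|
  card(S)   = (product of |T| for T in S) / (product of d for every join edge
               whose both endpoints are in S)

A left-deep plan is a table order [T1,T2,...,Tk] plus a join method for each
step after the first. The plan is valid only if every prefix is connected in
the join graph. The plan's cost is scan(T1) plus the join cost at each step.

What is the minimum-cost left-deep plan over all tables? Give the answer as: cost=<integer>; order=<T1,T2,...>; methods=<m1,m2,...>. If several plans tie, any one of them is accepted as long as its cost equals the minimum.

Selinger DP (subsets sized 1..n):
  {A}: scan cost=50, card=50
  {C}: scan cost=20, card=20
  {B}: scan cost=100, card=100
  {D}: scan cost=150, card=150
  {AC}: card=500; try (C,hash)→300, (A,merge)→490, (C,merge)→520, (A,hash)→640, (A,nl)→1020, (C,nl)→1050; best=300 via (C,hash)
  {AB}: card=2500; try (A,hash)→800, (B,merge)→1200, (A,merge)→1250, (B,hash)→1500, (B,nl)→5050, (A,nl)→5100; best=800 via (A,hash)
  {AD}: card=150; try (D,nl_idx)→600, (A,hash)→900, (D,merge)→1750, (A,merge)→1850, (D,hash)→2500, (D,nl)→7550 …(+1); best=600 via (D,nl_idx)
  {ABC}: card=25000; try (B,hash)→2200, (C,hash)→3500, (B,merge)→6100, (C,merge)→33420, (B,nl)→50300, (C,nl)→50800; best=2200 via (B,hash)
  {ACD}: card=1500; try (C,hash)→950, (C,merge)→2070, (D,hash)→3200, (C,nl)→3600, (D,nl_idx)→5800, (D,merge)→6650 …(+1); best=950 via (C,hash)
  {ABD}: card=7500; try (B,hash)→2150, (B,merge)→2750, (D,hash)→5700, (B,nl)→15600, (D,nl_idx)→28300, (D,merge)→34650 …(+1); best=2150 via (B,hash)
  {ABCD}: card=75000; try (B,hash)→3850, (C,hash)→9850, (B,merge)→19750, (D,hash)→29600, (C,merge)→107270, (B,nl)→150950 …(+4); best=3850 via (B,hash)

cost=3850; order=A,D,C,B; methods=nl_idx,hash,hash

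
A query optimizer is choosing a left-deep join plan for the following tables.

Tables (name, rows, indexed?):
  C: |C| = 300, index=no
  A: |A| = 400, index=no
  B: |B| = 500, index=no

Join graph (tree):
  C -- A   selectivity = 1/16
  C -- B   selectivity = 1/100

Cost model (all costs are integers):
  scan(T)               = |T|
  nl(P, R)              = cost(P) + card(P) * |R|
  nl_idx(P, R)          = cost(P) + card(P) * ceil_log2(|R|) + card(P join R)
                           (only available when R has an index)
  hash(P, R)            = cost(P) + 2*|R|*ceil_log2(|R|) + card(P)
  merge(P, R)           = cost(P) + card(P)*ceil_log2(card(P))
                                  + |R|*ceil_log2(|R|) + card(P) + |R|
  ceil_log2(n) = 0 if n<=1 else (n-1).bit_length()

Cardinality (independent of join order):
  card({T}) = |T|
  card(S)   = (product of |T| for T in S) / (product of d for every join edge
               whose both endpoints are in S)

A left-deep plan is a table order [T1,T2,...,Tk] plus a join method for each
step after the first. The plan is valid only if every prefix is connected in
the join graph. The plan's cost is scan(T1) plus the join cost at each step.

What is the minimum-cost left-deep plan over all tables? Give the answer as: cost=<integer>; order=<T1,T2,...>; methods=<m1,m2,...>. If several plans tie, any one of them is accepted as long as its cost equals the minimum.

cost=15100; order=B,C,A; methods=hash,hash

Selinger DP (subsets sized 1..n):
  {C}: scan cost=300, card=300
  {A}: scan cost=400, card=400
  {B}: scan cost=500, card=500
  {AC}: card=7500; try (C,hash)→6200, (A,merge)→7300, (C,merge)→7400, (A,hash)→7800, (A,nl)→120300, (C,nl)→120400; best=6200 via (C,hash)
  {BC}: card=1500; try (C,hash)→6400, (B,merge)→8300, (C,merge)→8500, (B,hash)→9600, (B,nl)→150300, (C,nl)→150500; best=6400 via (C,hash)
  {ABC}: card=37500; try (A,hash)→15100, (B,hash)→22700, (A,merge)→28400, (B,merge)→116200, (A,nl)→606400, (B,nl)→3756200; best=15100 via (A,hash)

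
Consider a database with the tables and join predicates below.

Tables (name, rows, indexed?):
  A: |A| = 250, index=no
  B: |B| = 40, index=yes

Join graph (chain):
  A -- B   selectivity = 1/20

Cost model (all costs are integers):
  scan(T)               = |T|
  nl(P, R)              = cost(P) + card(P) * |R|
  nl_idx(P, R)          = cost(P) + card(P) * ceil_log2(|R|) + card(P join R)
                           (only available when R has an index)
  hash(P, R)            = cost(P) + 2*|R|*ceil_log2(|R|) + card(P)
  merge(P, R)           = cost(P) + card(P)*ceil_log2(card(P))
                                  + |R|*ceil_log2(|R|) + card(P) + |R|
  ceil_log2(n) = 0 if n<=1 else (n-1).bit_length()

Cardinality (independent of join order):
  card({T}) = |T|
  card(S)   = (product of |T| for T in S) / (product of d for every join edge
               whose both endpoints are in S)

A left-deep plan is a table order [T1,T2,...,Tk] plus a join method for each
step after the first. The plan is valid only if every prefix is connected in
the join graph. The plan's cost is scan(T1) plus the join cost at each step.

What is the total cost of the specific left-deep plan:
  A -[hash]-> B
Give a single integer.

980

step 1: scan A: cost=250, card=250
step 2: join B via hash
    card(P join B) = 250*40/(20) = 500
    cost = 250 + 2*40*6 + 250 = 980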